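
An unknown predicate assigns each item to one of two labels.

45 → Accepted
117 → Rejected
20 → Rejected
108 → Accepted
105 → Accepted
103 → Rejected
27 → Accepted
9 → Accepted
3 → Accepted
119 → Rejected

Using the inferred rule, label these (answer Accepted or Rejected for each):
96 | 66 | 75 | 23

Accepted, Accepted, Accepted, Rejected

The classifier is using: multiple of 3 AND at most 108.
96 — 96 = 3·32, 96 ≤ 108, hence Accepted.
66 — 66 = 3·22, 66 ≤ 108, hence Accepted.
75 — 75 = 3·25, 75 ≤ 108, hence Accepted.
23 — 23 = 3·7 + 2, 23 ≤ 108, hence Rejected.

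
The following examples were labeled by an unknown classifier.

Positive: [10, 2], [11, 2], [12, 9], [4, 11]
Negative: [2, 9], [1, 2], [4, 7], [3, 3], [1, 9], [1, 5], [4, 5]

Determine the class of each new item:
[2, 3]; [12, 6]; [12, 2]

Negative, Positive, Positive

The rule appears to be: sum ≥ 12.
Negative: [2, 3], since 2+3 = 5. Positive: [12, 6], since 12+6 = 18. Positive: [12, 2], since 12+2 = 14.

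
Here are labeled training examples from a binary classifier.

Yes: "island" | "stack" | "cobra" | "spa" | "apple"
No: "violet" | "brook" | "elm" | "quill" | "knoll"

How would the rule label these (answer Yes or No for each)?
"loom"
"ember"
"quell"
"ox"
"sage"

No, No, No, No, Yes

One predicate separates the groups cleanly: contains 'a'.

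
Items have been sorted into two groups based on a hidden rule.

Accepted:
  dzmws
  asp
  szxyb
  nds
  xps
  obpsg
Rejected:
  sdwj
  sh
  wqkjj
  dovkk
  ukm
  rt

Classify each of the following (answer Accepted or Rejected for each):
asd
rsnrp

The simplest hypothesis consistent with all the labels is: odd length AND contains 's'.
asd: length 3, has 's', checks out → Accepted. rsnrp: length 5, has 's', checks out → Accepted.

Accepted, Accepted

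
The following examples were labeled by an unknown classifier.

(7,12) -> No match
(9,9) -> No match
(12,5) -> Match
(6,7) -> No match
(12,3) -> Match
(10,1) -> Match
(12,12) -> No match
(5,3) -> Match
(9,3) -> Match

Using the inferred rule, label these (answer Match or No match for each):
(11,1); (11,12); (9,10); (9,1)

The common property of the 'Match' items is: first > second. No 'No match' item has it.

Match, No match, No match, Match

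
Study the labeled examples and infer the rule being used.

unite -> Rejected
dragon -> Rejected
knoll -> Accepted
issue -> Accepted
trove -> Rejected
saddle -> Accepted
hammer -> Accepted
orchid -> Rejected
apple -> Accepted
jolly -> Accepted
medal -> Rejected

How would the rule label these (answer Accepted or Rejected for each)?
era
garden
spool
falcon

The classifier is using: has a double letter.
era — no doubled letter, hence Rejected.
garden — no doubled letter, hence Rejected.
spool — 'oo' doubled, hence Accepted.
falcon — no doubled letter, hence Rejected.

Rejected, Rejected, Accepted, Rejected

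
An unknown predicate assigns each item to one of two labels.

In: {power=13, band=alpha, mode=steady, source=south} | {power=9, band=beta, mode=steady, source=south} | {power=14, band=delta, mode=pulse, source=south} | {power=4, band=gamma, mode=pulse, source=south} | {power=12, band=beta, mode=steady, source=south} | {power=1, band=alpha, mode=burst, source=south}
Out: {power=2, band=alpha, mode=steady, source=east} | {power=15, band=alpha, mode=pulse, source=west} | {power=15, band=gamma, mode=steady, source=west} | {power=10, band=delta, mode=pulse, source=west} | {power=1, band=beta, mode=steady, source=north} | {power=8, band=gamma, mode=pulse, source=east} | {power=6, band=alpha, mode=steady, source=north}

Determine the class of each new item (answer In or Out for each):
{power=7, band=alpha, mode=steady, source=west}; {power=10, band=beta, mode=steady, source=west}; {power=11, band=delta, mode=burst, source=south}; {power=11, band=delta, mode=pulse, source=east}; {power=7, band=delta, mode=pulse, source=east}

Out, Out, In, Out, Out

Rule: source is south. This holds for each 'In' example and fails for each 'Out' one.
{power=7, band=alpha, mode=steady, source=west} → source is west → Out.
{power=10, band=beta, mode=steady, source=west} → source is west → Out.
{power=11, band=delta, mode=burst, source=south} → source is south → In.
{power=11, band=delta, mode=pulse, source=east} → source is east → Out.
{power=7, band=delta, mode=pulse, source=east} → source is east → Out.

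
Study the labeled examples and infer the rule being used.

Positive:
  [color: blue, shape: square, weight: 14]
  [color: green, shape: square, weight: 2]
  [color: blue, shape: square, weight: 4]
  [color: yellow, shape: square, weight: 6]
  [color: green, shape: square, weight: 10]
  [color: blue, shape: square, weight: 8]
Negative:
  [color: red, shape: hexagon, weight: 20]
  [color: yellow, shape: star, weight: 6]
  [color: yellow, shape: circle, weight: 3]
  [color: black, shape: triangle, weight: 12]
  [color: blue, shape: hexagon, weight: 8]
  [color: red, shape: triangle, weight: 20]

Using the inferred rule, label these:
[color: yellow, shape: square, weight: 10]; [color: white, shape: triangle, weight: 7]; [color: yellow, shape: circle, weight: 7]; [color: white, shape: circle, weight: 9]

Positive, Negative, Negative, Negative

Comparing the two groups points to one rule — shape is square.
[color: yellow, shape: square, weight: 10]: Positive (shape is square). [color: white, shape: triangle, weight: 7]: Negative (shape is triangle). [color: yellow, shape: circle, weight: 7]: Negative (shape is circle). [color: white, shape: circle, weight: 9]: Negative (shape is circle).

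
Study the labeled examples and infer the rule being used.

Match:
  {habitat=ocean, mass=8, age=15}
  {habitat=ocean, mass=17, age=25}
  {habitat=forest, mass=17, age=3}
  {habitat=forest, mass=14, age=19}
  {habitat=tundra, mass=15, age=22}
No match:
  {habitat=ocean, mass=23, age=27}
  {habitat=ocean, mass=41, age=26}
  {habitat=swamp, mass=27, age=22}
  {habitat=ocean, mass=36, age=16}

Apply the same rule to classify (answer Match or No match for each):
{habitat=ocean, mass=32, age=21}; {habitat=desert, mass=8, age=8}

No match, Match

The rule appears to be: mass ≤ 17.
{habitat=ocean, mass=32, age=21} — mass = 32, hence No match. {habitat=desert, mass=8, age=8} — mass = 8, hence Match.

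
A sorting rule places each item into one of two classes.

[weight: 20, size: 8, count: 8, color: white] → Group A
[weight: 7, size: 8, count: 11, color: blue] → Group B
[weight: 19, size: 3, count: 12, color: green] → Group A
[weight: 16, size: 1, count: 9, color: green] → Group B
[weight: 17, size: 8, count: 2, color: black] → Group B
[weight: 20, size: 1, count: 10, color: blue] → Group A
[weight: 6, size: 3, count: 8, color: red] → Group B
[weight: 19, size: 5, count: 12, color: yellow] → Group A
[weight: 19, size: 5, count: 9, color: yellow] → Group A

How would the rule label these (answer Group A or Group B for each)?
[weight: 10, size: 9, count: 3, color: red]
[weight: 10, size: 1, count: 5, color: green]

Rule: weight ≥ 19. This holds for each 'Group A' example and fails for each 'Group B' one.
[weight: 10, size: 9, count: 3, color: red]: Group B (weight = 10).
[weight: 10, size: 1, count: 5, color: green]: Group B (weight = 10).

Group B, Group B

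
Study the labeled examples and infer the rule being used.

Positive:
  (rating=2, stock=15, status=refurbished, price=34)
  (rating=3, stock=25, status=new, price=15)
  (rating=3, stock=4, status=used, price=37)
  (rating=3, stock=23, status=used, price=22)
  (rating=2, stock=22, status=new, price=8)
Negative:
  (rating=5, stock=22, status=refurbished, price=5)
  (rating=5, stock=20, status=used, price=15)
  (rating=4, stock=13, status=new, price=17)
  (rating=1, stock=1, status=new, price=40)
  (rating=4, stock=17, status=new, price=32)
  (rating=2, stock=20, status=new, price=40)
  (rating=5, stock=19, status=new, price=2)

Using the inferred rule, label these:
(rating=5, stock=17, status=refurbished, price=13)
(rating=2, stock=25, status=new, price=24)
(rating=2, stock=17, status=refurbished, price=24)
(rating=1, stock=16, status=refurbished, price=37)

Negative, Positive, Positive, Positive

All 'Positive' examples share one property — rating ≤ 3 AND price ≤ 37 — and every 'Negative' example lacks it.
Negative: (rating=5, stock=17, status=refurbished, price=13), since rating = 5, price = 13. Positive: (rating=2, stock=25, status=new, price=24), since rating = 2, price = 24. Positive: (rating=2, stock=17, status=refurbished, price=24), since rating = 2, price = 24. Positive: (rating=1, stock=16, status=refurbished, price=37), since rating = 1, price = 37.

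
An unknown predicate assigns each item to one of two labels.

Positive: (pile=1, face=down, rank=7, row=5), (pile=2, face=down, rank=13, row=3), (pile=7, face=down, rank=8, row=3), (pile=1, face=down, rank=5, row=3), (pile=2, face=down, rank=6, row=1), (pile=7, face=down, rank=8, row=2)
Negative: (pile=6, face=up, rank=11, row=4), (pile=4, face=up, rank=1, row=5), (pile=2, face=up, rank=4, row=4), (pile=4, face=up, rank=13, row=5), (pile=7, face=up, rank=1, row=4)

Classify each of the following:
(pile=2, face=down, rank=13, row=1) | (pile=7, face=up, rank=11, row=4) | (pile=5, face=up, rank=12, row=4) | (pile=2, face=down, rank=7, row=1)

The common property of the 'Positive' items is: face is down. No 'Negative' item has it.
(pile=2, face=down, rank=13, row=1) — face is down, hence Positive. (pile=7, face=up, rank=11, row=4) — face is up, hence Negative. (pile=5, face=up, rank=12, row=4) — face is up, hence Negative. (pile=2, face=down, rank=7, row=1) — face is down, hence Positive.

Positive, Negative, Negative, Positive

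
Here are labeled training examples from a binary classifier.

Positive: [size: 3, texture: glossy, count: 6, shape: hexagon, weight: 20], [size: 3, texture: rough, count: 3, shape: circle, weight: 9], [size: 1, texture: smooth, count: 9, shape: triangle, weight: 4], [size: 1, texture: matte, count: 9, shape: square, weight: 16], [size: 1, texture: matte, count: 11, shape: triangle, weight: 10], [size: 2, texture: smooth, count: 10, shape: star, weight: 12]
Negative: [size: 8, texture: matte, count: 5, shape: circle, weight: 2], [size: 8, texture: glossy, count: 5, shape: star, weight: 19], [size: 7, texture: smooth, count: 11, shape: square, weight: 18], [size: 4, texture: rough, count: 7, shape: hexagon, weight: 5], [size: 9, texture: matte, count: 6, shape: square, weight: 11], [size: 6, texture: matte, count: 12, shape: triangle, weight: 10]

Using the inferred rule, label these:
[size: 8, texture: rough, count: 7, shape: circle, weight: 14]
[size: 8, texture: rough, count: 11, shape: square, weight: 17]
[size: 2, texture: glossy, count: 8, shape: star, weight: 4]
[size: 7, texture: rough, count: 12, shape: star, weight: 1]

Negative, Negative, Positive, Negative

The rule appears to be: size ≤ 3.
Negative: [size: 8, texture: rough, count: 7, shape: circle, weight: 14], since size = 8. Negative: [size: 8, texture: rough, count: 11, shape: square, weight: 17], since size = 8. Positive: [size: 2, texture: glossy, count: 8, shape: star, weight: 4], since size = 2. Negative: [size: 7, texture: rough, count: 12, shape: star, weight: 1], since size = 7.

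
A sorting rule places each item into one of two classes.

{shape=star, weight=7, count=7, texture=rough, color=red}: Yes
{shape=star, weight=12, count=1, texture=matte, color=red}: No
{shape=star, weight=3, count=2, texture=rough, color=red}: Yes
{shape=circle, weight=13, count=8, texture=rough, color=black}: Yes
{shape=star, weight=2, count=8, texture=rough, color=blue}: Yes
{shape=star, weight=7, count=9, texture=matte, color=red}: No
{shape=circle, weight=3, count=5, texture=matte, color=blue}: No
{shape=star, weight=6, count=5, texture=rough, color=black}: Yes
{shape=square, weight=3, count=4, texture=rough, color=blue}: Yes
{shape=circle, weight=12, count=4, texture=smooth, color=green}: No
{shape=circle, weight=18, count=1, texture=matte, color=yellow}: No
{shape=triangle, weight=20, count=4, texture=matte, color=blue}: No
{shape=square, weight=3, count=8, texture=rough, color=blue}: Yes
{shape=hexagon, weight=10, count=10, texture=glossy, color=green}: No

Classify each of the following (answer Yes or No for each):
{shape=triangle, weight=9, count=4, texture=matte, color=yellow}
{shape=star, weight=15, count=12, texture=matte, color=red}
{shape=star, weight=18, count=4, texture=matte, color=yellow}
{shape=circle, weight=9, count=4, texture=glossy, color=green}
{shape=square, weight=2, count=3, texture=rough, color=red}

No, No, No, No, Yes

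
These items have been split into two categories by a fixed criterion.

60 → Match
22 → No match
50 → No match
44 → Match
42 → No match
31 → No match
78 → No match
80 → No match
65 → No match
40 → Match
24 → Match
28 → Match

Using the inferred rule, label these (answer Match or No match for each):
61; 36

The rule appears to be: multiple of 4 AND at most 60.

No match, Match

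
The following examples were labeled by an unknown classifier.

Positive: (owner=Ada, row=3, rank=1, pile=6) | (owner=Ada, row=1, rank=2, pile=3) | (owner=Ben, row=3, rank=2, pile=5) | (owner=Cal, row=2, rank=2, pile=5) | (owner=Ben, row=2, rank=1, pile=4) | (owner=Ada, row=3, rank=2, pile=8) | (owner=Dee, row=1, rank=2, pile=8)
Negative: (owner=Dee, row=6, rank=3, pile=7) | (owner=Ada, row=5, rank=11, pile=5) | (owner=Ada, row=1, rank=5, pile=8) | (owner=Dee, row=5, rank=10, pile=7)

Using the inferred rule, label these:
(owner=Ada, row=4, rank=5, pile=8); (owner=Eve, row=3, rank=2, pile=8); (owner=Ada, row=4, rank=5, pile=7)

Negative, Positive, Negative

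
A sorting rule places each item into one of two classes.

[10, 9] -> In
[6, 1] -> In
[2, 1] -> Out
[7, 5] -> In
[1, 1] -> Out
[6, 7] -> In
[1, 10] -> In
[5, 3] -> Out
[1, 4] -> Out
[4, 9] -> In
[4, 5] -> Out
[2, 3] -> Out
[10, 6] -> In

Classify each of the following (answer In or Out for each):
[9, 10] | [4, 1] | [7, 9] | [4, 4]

The rule appears to be: max ≥ 6.

In, Out, In, Out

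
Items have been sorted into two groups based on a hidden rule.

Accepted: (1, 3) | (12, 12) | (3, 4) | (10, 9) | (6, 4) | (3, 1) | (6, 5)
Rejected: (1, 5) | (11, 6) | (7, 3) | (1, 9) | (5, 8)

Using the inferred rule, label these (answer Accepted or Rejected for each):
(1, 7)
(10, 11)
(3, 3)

Rejected, Accepted, Accepted

Rule: |first − second| ≤ 2. This holds for each 'Accepted' example and fails for each 'Rejected' one.
(1, 7): Rejected (|1−7| = 6).
(10, 11): Accepted (|10−11| = 1).
(3, 3): Accepted (|3−3| = 0).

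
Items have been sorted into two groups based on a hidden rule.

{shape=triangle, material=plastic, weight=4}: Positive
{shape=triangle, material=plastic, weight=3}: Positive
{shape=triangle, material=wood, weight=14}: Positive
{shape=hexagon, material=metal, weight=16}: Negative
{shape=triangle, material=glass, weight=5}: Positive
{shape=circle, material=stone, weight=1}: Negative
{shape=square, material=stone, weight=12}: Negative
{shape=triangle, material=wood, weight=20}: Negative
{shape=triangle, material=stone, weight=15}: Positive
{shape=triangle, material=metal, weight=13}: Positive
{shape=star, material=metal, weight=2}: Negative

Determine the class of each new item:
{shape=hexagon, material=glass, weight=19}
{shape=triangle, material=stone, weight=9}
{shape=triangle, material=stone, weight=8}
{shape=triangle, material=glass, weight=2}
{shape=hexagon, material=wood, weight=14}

Negative, Positive, Positive, Positive, Negative

The classifier is using: shape is triangle AND weight ≤ 15.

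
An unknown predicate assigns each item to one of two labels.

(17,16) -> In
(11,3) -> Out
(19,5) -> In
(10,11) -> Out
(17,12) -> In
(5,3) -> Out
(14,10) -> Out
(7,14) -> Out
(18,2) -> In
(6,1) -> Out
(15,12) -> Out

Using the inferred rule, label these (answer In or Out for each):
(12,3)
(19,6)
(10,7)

The simplest hypothesis consistent with all the labels is: first ≥ 16.
(12,3): first 12, fails this test → Out. (19,6): first 19, passes → In. (10,7): first 10, fails this test → Out.

Out, In, Out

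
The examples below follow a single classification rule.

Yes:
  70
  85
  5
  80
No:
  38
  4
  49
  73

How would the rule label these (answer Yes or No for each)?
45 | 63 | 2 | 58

Yes, No, No, No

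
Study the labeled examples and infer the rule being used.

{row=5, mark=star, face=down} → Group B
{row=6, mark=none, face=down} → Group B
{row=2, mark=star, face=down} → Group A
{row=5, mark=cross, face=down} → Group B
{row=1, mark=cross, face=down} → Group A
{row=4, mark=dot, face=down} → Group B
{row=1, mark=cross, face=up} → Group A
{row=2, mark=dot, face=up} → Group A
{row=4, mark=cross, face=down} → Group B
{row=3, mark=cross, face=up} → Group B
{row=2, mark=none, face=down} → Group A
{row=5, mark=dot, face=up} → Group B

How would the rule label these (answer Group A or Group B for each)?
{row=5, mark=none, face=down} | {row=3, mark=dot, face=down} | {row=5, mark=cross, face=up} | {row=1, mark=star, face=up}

Group B, Group B, Group B, Group A

A rule that fits every label: row ≤ 2 — true of each 'Group A' example, false of each 'Group B' one.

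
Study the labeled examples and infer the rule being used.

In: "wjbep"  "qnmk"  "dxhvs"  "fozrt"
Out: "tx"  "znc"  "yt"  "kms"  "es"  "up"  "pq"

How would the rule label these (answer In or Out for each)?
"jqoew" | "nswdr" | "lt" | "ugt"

In, In, Out, Out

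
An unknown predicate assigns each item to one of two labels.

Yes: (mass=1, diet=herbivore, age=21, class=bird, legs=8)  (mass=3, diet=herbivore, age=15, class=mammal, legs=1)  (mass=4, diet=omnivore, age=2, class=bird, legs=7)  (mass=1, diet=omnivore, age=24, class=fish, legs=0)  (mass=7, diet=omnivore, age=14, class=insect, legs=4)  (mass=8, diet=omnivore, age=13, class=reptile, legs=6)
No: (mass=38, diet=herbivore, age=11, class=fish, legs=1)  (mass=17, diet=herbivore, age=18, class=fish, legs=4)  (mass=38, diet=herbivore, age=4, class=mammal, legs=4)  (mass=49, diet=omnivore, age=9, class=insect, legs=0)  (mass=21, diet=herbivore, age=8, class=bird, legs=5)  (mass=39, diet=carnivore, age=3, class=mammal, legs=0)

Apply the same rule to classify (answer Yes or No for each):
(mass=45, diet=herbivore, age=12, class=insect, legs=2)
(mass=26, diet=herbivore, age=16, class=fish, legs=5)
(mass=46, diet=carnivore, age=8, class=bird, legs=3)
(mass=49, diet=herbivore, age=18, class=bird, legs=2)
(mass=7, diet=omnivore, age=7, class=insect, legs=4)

No, No, No, No, Yes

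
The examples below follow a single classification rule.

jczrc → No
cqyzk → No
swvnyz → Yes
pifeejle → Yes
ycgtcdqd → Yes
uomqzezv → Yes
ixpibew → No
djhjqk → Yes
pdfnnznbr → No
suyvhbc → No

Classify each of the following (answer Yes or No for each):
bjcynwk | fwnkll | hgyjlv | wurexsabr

No, Yes, Yes, No

'Yes' ⟺ even length.
bjcynwk — length 7, hence No. fwnkll — length 6, hence Yes. hgyjlv — length 6, hence Yes. wurexsabr — length 9, hence No.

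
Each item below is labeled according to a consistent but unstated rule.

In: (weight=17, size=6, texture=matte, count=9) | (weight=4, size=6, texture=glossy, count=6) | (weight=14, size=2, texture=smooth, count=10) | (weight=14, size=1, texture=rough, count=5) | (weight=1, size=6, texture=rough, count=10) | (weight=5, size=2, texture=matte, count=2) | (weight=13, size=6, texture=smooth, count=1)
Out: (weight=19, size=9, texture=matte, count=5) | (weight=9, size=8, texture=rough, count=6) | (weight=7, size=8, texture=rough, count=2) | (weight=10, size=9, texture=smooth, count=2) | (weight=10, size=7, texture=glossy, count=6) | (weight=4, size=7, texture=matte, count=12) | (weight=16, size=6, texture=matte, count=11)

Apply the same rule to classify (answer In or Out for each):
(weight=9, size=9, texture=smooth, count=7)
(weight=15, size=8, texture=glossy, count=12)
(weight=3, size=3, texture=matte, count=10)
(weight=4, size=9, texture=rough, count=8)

Out, Out, In, Out

The distinguishing property — count ≤ 10 AND size ≤ 6 — holds for all the 'In' cases and none of the 'Out' cases.
(weight=9, size=9, texture=smooth, count=7): count = 7, size = 9, does not pass → Out.
(weight=15, size=8, texture=glossy, count=12): count = 12, size = 8, does not pass → Out.
(weight=3, size=3, texture=matte, count=10): count = 10, size = 3, fits → In.
(weight=4, size=9, texture=rough, count=8): count = 8, size = 9, does not pass → Out.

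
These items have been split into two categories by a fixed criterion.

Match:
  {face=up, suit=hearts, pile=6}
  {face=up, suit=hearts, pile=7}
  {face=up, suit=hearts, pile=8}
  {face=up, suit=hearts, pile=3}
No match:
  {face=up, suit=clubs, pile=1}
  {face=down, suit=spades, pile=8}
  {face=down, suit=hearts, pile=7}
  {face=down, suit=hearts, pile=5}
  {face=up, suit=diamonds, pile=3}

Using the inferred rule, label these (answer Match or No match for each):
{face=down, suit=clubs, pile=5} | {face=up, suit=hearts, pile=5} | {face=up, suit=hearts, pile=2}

The rule appears to be: face is up AND suit is hearts.

No match, Match, Match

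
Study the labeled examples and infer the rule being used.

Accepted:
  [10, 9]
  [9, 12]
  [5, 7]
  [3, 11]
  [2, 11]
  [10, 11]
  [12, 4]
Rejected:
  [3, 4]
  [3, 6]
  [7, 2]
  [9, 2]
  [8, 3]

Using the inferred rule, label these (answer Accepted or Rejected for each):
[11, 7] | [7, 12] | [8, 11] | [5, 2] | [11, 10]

Accepted, Accepted, Accepted, Rejected, Accepted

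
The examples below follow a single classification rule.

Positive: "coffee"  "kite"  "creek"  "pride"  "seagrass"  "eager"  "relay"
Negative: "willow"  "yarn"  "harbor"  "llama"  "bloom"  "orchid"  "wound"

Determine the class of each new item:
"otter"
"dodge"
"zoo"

The simplest hypothesis consistent with all the labels is: contains 'e'.
"otter" → has 'e' → Positive.
"dodge" → has 'e' → Positive.
"zoo" → no 'e' → Negative.

Positive, Positive, Negative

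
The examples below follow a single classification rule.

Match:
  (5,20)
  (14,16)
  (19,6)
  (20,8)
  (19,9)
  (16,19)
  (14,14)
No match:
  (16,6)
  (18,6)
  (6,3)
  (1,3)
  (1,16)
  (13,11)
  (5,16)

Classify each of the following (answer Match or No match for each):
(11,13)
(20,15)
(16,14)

No match, Match, Match

'Match' ⟺ sum ≥ 25.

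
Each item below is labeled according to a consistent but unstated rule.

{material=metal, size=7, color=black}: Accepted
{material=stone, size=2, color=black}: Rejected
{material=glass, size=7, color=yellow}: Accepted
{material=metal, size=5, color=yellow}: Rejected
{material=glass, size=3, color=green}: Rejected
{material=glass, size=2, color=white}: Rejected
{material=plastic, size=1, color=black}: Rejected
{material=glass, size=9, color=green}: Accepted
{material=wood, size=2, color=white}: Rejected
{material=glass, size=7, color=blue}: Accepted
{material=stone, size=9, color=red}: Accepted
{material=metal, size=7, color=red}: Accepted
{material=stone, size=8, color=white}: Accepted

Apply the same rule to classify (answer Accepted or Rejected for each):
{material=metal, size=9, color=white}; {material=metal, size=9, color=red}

Accepted, Accepted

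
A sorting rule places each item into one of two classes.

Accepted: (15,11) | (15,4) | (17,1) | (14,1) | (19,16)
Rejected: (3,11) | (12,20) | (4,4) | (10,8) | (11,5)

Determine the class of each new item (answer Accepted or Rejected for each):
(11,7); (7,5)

Rejected, Rejected

'Accepted' ⟺ first ≥ 14.
(11,7) → first 11 → Rejected.
(7,5) → first 7 → Rejected.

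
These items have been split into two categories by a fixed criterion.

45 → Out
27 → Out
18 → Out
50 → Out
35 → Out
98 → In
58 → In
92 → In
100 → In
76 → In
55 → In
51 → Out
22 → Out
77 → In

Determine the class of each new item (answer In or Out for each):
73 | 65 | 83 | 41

In, In, In, Out

The distinguishing property — at least 55 — holds for all the 'In' cases and none of the 'Out' cases.
73: 73 ≥ 55, checks out → In.
65: 65 ≥ 55, checks out → In.
83: 83 ≥ 55, checks out → In.
41: 41 < 55, lacks this property → Out.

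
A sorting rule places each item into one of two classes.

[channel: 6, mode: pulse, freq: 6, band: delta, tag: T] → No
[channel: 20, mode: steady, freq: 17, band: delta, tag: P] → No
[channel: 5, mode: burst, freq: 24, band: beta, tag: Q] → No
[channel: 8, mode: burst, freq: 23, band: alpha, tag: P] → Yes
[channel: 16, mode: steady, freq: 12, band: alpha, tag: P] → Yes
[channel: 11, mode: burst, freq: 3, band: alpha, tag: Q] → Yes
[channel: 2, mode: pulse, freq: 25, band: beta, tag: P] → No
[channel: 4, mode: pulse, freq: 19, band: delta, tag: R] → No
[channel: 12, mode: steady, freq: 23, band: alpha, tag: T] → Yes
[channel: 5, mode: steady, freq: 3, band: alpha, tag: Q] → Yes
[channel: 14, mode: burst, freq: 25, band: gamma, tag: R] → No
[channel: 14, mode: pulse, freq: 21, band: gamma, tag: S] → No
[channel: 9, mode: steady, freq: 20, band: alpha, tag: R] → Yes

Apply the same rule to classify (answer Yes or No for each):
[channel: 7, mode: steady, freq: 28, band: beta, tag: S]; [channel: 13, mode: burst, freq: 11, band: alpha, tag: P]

Checking candidate rules against both groups, what survives is: band is alpha.
[channel: 7, mode: steady, freq: 28, band: beta, tag: S]: No (band is beta). [channel: 13, mode: burst, freq: 11, band: alpha, tag: P]: Yes (band is alpha).

No, Yes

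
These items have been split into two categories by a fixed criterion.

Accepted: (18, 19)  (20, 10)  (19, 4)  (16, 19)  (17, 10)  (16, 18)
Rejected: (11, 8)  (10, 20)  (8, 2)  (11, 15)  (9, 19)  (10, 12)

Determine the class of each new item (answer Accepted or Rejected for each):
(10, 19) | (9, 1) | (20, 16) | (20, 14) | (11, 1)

Rejected, Rejected, Accepted, Accepted, Rejected

Every 'Accepted' example satisfies: first ≥ 12. None of the 'Rejected' examples do.
(10, 19): first 10, doesn't qualify → Rejected. (9, 1): first 9, doesn't qualify → Rejected. (20, 16): first 20, checks out → Accepted. (20, 14): first 20, checks out → Accepted. (11, 1): first 11, doesn't qualify → Rejected.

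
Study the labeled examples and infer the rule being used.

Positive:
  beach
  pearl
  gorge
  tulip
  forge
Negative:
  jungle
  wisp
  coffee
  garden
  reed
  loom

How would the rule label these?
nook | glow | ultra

Negative, Negative, Positive

The common property of the 'Positive' items is: odd length. No 'Negative' item has it.
Negative: nook, since length 4.
Negative: glow, since length 4.
Positive: ultra, since length 5.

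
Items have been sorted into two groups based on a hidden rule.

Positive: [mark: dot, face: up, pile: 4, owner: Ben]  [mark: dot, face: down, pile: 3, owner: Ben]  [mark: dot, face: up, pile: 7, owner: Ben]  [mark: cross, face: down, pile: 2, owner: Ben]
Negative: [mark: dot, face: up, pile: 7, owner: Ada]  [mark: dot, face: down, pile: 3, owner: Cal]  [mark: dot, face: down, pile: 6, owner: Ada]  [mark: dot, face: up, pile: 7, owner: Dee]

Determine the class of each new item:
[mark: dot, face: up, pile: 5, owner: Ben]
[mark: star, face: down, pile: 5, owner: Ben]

Positive, Positive

The pattern is that an item is 'Positive' exactly when: owner is Ben.
Positive: [mark: dot, face: up, pile: 5, owner: Ben], since owner is Ben.
Positive: [mark: star, face: down, pile: 5, owner: Ben], since owner is Ben.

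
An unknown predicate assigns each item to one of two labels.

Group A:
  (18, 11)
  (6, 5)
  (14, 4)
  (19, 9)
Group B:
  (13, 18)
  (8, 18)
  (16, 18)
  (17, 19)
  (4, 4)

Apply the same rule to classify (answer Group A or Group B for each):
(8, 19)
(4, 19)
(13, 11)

'Group A' ⟺ first > second.

Group B, Group B, Group A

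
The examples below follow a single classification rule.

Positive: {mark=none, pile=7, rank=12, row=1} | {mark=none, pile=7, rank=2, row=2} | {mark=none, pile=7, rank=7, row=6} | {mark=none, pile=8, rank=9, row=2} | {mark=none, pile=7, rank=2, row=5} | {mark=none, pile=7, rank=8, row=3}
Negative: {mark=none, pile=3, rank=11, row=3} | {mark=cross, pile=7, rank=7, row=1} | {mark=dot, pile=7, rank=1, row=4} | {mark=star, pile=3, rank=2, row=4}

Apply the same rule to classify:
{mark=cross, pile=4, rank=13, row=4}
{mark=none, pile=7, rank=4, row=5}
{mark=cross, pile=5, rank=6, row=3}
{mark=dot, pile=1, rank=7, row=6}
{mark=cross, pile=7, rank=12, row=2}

A rule that fits every label: mark is none AND pile ≥ 7 — true of each 'Positive' example, false of each 'Negative' one.

Negative, Positive, Negative, Negative, Negative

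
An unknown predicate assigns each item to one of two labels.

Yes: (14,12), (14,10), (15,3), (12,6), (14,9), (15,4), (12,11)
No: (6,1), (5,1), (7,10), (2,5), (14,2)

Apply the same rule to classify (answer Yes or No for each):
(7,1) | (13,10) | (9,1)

The distinguishing property — sum ≥ 18 — holds for all the 'Yes' cases and none of the 'No' cases.
(7,1): 7+1 = 8, lacks this property → No.
(13,10): 13+10 = 23, passes → Yes.
(9,1): 9+1 = 10, lacks this property → No.

No, Yes, No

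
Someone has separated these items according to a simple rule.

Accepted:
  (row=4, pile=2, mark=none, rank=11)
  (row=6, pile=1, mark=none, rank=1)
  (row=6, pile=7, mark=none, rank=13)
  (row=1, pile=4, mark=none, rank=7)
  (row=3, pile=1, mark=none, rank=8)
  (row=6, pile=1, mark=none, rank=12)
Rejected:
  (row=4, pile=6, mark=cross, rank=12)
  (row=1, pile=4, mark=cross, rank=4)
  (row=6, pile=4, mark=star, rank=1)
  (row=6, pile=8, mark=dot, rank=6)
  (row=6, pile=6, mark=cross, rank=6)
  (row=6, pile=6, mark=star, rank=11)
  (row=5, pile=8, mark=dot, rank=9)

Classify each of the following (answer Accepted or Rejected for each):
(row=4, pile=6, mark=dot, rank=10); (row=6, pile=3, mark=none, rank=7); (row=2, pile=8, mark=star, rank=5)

Looking at the examples, the only property every 'Accepted' case has and every 'Rejected' case lacks is: mark is none.
(row=4, pile=6, mark=dot, rank=10): mark is dot, doesn't match → Rejected. (row=6, pile=3, mark=none, rank=7): mark is none, matches → Accepted. (row=2, pile=8, mark=star, rank=5): mark is star, doesn't match → Rejected.

Rejected, Accepted, Rejected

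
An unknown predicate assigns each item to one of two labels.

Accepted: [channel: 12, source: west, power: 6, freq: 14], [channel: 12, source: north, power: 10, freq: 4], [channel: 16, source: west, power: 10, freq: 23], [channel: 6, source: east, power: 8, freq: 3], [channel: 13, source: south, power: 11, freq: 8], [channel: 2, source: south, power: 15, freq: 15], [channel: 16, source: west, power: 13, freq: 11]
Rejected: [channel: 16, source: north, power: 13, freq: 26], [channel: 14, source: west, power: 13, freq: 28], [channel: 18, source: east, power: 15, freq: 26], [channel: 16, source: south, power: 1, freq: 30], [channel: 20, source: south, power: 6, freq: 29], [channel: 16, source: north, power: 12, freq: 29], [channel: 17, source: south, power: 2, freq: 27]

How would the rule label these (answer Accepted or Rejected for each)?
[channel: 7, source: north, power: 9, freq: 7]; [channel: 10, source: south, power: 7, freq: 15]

Accepted, Accepted

The common property of the 'Accepted' items is: freq ≤ 23. No 'Rejected' item has it.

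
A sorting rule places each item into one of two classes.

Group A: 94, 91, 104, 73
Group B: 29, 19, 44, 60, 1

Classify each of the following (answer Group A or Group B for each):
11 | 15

Group B, Group B

The classifier is using: at least 73.
11: 11 < 73 — does not pass, so Group B. 15: 15 < 73 — does not pass, so Group B.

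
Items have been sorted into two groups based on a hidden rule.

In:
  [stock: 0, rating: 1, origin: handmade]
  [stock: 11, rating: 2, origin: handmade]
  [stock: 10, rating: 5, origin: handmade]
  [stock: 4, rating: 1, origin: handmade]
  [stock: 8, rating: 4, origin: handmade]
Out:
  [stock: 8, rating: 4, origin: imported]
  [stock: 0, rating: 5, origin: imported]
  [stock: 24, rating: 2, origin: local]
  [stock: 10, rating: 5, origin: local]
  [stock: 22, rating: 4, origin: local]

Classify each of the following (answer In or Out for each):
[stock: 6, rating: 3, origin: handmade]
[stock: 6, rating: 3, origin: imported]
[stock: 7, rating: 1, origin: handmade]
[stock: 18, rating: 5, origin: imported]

In, Out, In, Out

All 'In' examples share one property — origin is handmade — and every 'Out' example lacks it.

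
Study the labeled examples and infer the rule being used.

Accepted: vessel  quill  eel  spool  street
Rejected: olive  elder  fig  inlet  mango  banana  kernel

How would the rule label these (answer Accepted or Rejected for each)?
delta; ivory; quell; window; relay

Rejected, Rejected, Accepted, Rejected, Rejected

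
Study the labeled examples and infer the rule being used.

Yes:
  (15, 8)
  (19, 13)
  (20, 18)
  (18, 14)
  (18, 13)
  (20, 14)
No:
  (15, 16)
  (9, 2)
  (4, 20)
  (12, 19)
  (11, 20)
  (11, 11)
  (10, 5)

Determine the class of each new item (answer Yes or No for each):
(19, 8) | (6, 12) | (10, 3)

The distinguishing property — first > second AND sum ≥ 22 — holds for all the 'Yes' cases and none of the 'No' cases.
(19, 8): Yes (19 > 8, 19+8 = 27). (6, 12): No (6 < 12, 6+12 = 18). (10, 3): No (10 > 3, 10+3 = 13).

Yes, No, No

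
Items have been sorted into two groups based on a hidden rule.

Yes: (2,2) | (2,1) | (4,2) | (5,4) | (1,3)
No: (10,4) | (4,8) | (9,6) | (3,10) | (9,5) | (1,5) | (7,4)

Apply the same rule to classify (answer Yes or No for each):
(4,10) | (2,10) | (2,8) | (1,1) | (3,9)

No, No, No, Yes, No

The pattern is that an item is 'Yes' exactly when: |first − second| ≤ 2.
(4,10) — |4−10| = 6, hence No. (2,10) — |2−10| = 8, hence No. (2,8) — |2−8| = 6, hence No. (1,1) — |1−1| = 0, hence Yes. (3,9) — |3−9| = 6, hence No.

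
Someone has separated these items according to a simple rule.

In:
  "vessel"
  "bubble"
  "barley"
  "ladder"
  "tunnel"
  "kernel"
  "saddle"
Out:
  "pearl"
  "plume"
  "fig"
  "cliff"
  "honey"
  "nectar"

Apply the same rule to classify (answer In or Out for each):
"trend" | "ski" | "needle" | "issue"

Out, Out, In, Out

The simplest hypothesis consistent with all the labels is: even length AND contains 'l'.
"trend" — length 5, no 'l', hence Out. "ski" — length 3, no 'l', hence Out. "needle" — length 6, has 'l', hence In. "issue" — length 5, no 'l', hence Out.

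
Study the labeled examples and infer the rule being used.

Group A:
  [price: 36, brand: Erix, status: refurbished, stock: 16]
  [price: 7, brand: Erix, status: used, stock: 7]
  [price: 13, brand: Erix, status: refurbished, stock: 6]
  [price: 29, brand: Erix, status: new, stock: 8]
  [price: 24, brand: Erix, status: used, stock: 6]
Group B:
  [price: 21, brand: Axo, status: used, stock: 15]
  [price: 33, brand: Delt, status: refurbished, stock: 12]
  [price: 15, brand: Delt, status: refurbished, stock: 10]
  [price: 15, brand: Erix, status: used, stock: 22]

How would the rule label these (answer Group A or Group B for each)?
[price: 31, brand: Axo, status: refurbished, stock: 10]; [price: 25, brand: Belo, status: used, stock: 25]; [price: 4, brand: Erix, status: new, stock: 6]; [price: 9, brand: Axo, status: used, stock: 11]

'Group A' ⟺ brand is Erix AND stock ≤ 16.
[price: 31, brand: Axo, status: refurbished, stock: 10]: Group B (brand is Axo, stock = 10). [price: 25, brand: Belo, status: used, stock: 25]: Group B (brand is Belo, stock = 25). [price: 4, brand: Erix, status: new, stock: 6]: Group A (brand is Erix, stock = 6). [price: 9, brand: Axo, status: used, stock: 11]: Group B (brand is Axo, stock = 11).

Group B, Group B, Group A, Group B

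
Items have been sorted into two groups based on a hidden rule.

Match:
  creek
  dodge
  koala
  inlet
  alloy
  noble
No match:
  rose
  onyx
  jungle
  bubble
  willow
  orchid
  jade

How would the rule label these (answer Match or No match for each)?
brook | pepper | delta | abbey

Rule: odd length. This holds for each 'Match' example and fails for each 'No match' one.
Match: brook, since length 5.
No match: pepper, since length 6.
Match: delta, since length 5.
Match: abbey, since length 5.

Match, No match, Match, Match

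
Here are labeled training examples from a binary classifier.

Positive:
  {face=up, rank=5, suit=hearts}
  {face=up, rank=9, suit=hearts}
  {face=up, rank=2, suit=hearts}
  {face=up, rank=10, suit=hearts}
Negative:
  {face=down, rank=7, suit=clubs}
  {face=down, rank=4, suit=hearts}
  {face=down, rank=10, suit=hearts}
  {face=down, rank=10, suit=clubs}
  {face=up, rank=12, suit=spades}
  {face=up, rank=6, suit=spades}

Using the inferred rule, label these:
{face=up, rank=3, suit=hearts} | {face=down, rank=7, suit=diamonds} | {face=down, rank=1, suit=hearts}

All 'Positive' examples share one property — face is up AND suit is hearts — and every 'Negative' example lacks it.

Positive, Negative, Negative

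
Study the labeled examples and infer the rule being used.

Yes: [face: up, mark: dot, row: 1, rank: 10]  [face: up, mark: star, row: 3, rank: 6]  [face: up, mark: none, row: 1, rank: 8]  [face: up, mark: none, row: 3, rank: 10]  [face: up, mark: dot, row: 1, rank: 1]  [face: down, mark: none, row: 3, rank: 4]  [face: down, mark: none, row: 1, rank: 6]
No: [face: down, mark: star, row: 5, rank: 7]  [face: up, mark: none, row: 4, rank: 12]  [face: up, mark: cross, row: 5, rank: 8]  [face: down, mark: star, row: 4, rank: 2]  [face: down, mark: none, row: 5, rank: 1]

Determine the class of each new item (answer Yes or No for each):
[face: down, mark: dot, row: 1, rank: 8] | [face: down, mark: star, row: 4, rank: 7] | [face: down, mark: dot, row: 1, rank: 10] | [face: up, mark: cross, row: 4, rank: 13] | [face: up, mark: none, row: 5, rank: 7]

Yes, No, Yes, No, No

Every 'Yes' example satisfies: row ≤ 3. None of the 'No' examples do.
[face: down, mark: dot, row: 1, rank: 8]: row = 1, matches → Yes. [face: down, mark: star, row: 4, rank: 7]: row = 4, does not pass → No. [face: down, mark: dot, row: 1, rank: 10]: row = 1, matches → Yes. [face: up, mark: cross, row: 4, rank: 13]: row = 4, does not pass → No. [face: up, mark: none, row: 5, rank: 7]: row = 5, does not pass → No.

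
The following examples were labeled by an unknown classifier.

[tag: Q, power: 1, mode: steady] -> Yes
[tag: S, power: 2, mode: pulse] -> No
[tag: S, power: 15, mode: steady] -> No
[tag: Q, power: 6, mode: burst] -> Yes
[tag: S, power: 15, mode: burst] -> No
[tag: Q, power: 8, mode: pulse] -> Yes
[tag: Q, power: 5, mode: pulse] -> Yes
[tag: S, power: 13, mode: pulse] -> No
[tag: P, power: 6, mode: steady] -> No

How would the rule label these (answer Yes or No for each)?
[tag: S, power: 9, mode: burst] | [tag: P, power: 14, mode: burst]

No, No

The simplest hypothesis consistent with all the labels is: tag is Q.
[tag: S, power: 9, mode: burst] — tag is S, hence No.
[tag: P, power: 14, mode: burst] — tag is P, hence No.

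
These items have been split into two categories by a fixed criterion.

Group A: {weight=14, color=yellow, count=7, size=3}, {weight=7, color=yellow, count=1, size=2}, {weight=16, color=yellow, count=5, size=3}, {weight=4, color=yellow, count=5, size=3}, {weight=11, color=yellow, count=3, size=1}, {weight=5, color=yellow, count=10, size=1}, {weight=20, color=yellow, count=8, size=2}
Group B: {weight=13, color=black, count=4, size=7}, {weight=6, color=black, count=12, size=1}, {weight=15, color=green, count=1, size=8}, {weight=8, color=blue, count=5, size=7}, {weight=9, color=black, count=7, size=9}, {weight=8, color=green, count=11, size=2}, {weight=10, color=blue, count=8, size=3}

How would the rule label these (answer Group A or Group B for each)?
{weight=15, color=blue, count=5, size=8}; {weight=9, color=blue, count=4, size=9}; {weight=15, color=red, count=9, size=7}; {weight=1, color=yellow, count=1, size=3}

Group B, Group B, Group B, Group A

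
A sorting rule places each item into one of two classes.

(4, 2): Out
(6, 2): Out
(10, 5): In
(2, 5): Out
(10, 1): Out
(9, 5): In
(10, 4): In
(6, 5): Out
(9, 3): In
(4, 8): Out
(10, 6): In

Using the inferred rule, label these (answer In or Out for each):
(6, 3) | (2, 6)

The rule appears to be: first > second AND sum ≥ 12.
(6, 3) → 6 > 3, 6+3 = 9 → Out.
(2, 6) → 2 < 6, 2+6 = 8 → Out.

Out, Out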